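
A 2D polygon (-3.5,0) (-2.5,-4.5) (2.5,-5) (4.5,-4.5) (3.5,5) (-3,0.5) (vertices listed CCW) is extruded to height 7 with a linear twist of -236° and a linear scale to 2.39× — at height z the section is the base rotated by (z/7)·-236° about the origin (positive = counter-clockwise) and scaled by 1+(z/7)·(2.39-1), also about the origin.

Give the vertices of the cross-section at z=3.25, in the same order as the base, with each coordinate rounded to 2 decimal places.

Cross-section at z=3.25: (1.93,5.43) (-5.60,6.36) (-9.13,-1.12) (-9.46,-4.50) (5.82,-8.18) (2.43,4.38)

t = z/height = 3.25/7 = 0.464286
s = 1 + (scale-1)·z/height = 1 + (2.39-1)·3.25/7 = 1.645357
θ = twist·z/height = -236°·3.25/7 = -109.5714° = -1.912382 rad
cos θ = -0.334982, sin θ = -0.942225 (intermediates below are computed at full precision and shown rounded to 5 d.p.)
v1: (-3.5,0) → rotate → (1.17244,3.29779) → ×s → (1.92908,5.42604) → (1.93,5.43)
v2: (-2.5,-4.5) → rotate → (-3.40256,3.86298) → ×s → (-5.59842,6.35598) → (-5.60,6.36)
v3: (2.5,-5) → rotate → (-5.54858,-0.68065) → ×s → (-9.12939,-1.11992) → (-9.13,-1.12)
v4: (4.5,-4.5) → rotate → (-5.74743,-2.73259) → ×s → (-9.45657,-4.49609) → (-9.46,-4.50)
v5: (3.5,5) → rotate → (3.53869,-4.97269) → ×s → (5.82240,-8.18186) → (5.82,-8.18)
v6: (-3,0.5) → rotate → (1.47606,2.65918) → ×s → (2.42864,4.37531) → (2.43,4.38)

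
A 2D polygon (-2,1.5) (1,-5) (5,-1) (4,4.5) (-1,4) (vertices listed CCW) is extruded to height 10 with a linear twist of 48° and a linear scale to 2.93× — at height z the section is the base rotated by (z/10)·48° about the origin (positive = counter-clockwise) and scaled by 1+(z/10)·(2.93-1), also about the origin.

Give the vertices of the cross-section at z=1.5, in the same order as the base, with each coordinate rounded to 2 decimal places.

t = z/height = 1.5/10 = 0.15
s = 1 + (scale-1)·z/height = 1 + (2.93-1)·1.5/10 = 1.289500
θ = twist·z/height = 48°·1.5/10 = 7.2000° = 0.125664 rad
cos θ = 0.992115, sin θ = 0.125333 (intermediates below are computed at full precision and shown rounded to 5 d.p.)
v1: (-2,1.5) → rotate → (-2.17223,1.23751) → ×s → (-2.80109,1.59576) → (-2.80,1.60)
v2: (1,-5) → rotate → (1.61878,-4.83524) → ×s → (2.08742,-6.23504) → (2.09,-6.24)
v3: (5,-1) → rotate → (5.08591,-0.36545) → ×s → (6.55828,-0.47125) → (6.56,-0.47)
v4: (4,4.5) → rotate → (3.40446,4.96585) → ×s → (4.39005,6.40346) → (4.39,6.40)
v5: (-1,4) → rotate → (-1.49345,3.84313) → ×s → (-1.92580,4.95571) → (-1.93,4.96)

Cross-section at z=1.5: (-2.80,1.60) (2.09,-6.24) (6.56,-0.47) (4.39,6.40) (-1.93,4.96)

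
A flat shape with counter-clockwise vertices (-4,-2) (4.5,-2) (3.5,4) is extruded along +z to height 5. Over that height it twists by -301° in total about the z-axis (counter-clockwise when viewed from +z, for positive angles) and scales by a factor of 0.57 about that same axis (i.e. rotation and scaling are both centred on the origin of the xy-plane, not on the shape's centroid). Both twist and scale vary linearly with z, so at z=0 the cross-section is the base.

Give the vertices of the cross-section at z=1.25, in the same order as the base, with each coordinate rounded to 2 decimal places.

Cross-section at z=1.25: (-2.64,3.00) (-0.70,-4.34) (4.25,-2.11)

t = z/height = 1.25/5 = 0.25
s = 1 + (scale-1)·z/height = 1 + (0.57-1)·1.25/5 = 0.892500
θ = twist·z/height = -301°·1.25/5 = -75.2500° = -1.313360 rad
cos θ = 0.254602, sin θ = -0.967046 (intermediates below are computed at full precision and shown rounded to 5 d.p.)
v1: (-4,-2) → rotate → (-2.95250,3.35898) → ×s → (-2.63511,2.99789) → (-2.64,3.00)
v2: (4.5,-2) → rotate → (-0.78838,-4.86091) → ×s → (-0.70363,-4.33836) → (-0.70,-4.34)
v3: (3.5,4) → rotate → (4.75929,-2.36625) → ×s → (4.24767,-2.11188) → (4.25,-2.11)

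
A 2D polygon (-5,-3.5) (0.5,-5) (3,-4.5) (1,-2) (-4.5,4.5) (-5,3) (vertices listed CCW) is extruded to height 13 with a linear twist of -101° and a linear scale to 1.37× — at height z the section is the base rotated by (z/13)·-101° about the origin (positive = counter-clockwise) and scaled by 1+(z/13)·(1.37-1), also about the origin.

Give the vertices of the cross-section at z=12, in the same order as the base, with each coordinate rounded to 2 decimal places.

Cross-section at z=12: (-4.31,6.96) (-6.73,-0.29) (-6.25,-3.68) (-2.75,-1.19) (6.37,5.69) (4.40,6.47)

t = z/height = 12/13 = 0.923077
s = 1 + (scale-1)·z/height = 1 + (1.37-1)·12/13 = 1.341538
θ = twist·z/height = -101°·12/13 = -93.2308° = -1.627184 rad
cos θ = -0.056358, sin θ = -0.998411 (intermediates below are computed at full precision and shown rounded to 5 d.p.)
v1: (-5,-3.5) → rotate → (-3.21265,5.18931) → ×s → (-4.30989,6.96165) → (-4.31,6.96)
v2: (0.5,-5) → rotate → (-5.02023,-0.21742) → ×s → (-6.73483,-0.29167) → (-6.73,-0.29)
v3: (3,-4.5) → rotate → (-4.66192,-2.74162) → ×s → (-6.25415,-3.67799) → (-6.25,-3.68)
v4: (1,-2) → rotate → (-2.05318,-0.88570) → ×s → (-2.75442,-1.18819) → (-2.75,-1.19)
v5: (-4.5,4.5) → rotate → (4.74646,4.23924) → ×s → (6.36756,5.68710) → (6.37,5.69)
v6: (-5,3) → rotate → (3.27702,4.82298) → ×s → (4.39625,6.47021) → (4.40,6.47)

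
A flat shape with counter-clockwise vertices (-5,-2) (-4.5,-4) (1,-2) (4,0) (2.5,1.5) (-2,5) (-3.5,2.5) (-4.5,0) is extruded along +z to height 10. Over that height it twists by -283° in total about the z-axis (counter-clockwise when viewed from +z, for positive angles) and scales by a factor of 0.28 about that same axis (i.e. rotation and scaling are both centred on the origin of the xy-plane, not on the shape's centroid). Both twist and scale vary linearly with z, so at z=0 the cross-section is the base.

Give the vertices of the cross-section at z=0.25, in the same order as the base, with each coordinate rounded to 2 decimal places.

Cross-section at z=0.25: (-5.11,-1.34) (-4.87,-3.35) (0.73,-2.07) (3.90,-0.48) (2.62,1.16) (-1.34,5.11) (-3.11,2.86) (-4.39,0.54)

t = z/height = 0.25/10 = 0.025
s = 1 + (scale-1)·z/height = 1 + (0.28-1)·0.25/10 = 0.982000
θ = twist·z/height = -283°·0.25/10 = -7.0750° = -0.123482 rad
cos θ = 0.992386, sin θ = -0.123168 (intermediates below are computed at full precision and shown rounded to 5 d.p.)
v1: (-5,-2) → rotate → (-5.20827,-1.36893) → ×s → (-5.11452,-1.34429) → (-5.11,-1.34)
v2: (-4.5,-4) → rotate → (-4.95841,-3.41528) → ×s → (-4.86916,-3.35381) → (-4.87,-3.35)
v3: (1,-2) → rotate → (0.74605,-2.10794) → ×s → (0.73262,-2.07000) → (0.73,-2.07)
v4: (4,0) → rotate → (3.96954,-0.49267) → ×s → (3.89809,-0.48381) → (3.90,-0.48)
v5: (2.5,1.5) → rotate → (2.66572,1.18066) → ×s → (2.61773,1.15941) → (2.62,1.16)
v6: (-2,5) → rotate → (-1.36893,5.20827) → ×s → (-1.34429,5.11452) → (-1.34,5.11)
v7: (-3.5,2.5) → rotate → (-3.16543,2.91205) → ×s → (-3.10845,2.85964) → (-3.11,2.86)
v8: (-4.5,0) → rotate → (-4.46574,0.55426) → ×s → (-4.38535,0.54428) → (-4.39,0.54)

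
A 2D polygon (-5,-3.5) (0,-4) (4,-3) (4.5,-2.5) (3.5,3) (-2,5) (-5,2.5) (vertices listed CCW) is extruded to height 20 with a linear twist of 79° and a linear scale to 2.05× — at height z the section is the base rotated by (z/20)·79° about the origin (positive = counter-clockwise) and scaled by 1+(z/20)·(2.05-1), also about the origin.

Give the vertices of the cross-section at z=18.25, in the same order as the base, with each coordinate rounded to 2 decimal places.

Cross-section at z=18.25: (3.51,-11.42) (7.45,-2.41) (8.00,5.65) (7.37,6.88) (-3.48,8.33) (-10.52,-0.72) (-7.67,-7.81)

t = z/height = 18.25/20 = 0.9125
s = 1 + (scale-1)·z/height = 1 + (2.05-1)·18.25/20 = 1.958125
θ = twist·z/height = 79°·18.25/20 = 72.0875° = 1.258164 rad
cos θ = 0.307564, sin θ = 0.951527 (intermediates below are computed at full precision and shown rounded to 5 d.p.)
v1: (-5,-3.5) → rotate → (1.79252,-5.83411) → ×s → (3.50999,-11.42392) → (3.51,-11.42)
v2: (0,-4) → rotate → (3.80611,-1.23026) → ×s → (7.45284,-2.40900) → (7.45,-2.41)
v3: (4,-3) → rotate → (4.08484,2.88342) → ×s → (7.99863,5.64609) → (8.00,5.65)
v4: (4.5,-2.5) → rotate → (3.76286,3.51296) → ×s → (7.36814,6.87882) → (7.37,6.88)
v5: (3.5,3) → rotate → (-1.77811,4.25304) → ×s → (-3.48176,8.32798) → (-3.48,8.33)
v6: (-2,5) → rotate → (-5.37277,-0.36523) → ×s → (-10.52055,-0.71517) → (-10.52,-0.72)
v7: (-5,2.5) → rotate → (-3.91664,-3.98873) → ×s → (-7.66927,-7.81042) → (-7.67,-7.81)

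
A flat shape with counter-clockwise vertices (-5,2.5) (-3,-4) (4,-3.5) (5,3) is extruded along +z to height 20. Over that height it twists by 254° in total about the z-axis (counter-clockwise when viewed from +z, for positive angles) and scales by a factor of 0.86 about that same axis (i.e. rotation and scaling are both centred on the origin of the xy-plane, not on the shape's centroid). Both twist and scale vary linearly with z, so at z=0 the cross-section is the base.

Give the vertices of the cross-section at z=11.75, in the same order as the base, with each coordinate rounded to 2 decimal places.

t = z/height = 11.75/20 = 0.5875
s = 1 + (scale-1)·z/height = 1 + (0.86-1)·11.75/20 = 0.917750
θ = twist·z/height = 254°·11.75/20 = 149.2250° = 2.604468 rad
cos θ = -0.859183, sin θ = 0.511668 (intermediates below are computed at full precision and shown rounded to 5 d.p.)
v1: (-5,2.5) → rotate → (3.01675,-4.70630) → ×s → (2.76862,-4.31921) → (2.77,-4.32)
v2: (-3,-4) → rotate → (4.62422,1.90173) → ×s → (4.24388,1.74531) → (4.24,1.75)
v3: (4,-3.5) → rotate → (-1.64589,5.05381) → ×s → (-1.51052,4.63814) → (-1.51,4.64)
v4: (5,3) → rotate → (-5.83092,-0.01921) → ×s → (-5.35133,-0.01763) → (-5.35,-0.02)

Cross-section at z=11.75: (2.77,-4.32) (4.24,1.75) (-1.51,4.64) (-5.35,-0.02)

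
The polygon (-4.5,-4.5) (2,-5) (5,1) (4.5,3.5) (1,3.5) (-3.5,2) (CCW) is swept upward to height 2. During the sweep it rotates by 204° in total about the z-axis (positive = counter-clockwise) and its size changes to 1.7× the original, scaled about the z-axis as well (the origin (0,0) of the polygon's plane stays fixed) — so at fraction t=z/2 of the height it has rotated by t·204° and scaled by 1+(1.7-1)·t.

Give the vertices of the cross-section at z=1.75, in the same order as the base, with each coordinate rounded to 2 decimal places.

Cross-section at z=1.75: (7.44,7.06) (-3.01,8.14) (-8.10,-1.40) (-7.40,-5.45) (-1.76,-5.60) (5.56,-3.37)

t = z/height = 1.75/2 = 0.875
s = 1 + (scale-1)·z/height = 1 + (1.7-1)·1.75/2 = 1.612500
θ = twist·z/height = 204°·1.75/2 = 178.5000° = 3.115413 rad
cos θ = -0.999657, sin θ = 0.026177 (intermediates below are computed at full precision and shown rounded to 5 d.p.)
v1: (-4.5,-4.5) → rotate → (4.61625,4.38066) → ×s → (7.44371,7.06382) → (7.44,7.06)
v2: (2,-5) → rotate → (-1.86843,5.05064) → ×s → (-3.01284,8.14416) → (-3.01,8.14)
v3: (5,1) → rotate → (-5.02446,-0.86877) → ×s → (-8.10195,-1.40090) → (-8.10,-1.40)
v4: (4.5,3.5) → rotate → (-4.59008,-3.38100) → ×s → (-7.40150,-5.45187) → (-7.40,-5.45)
v5: (1,3.5) → rotate → (-1.09128,-3.47262) → ×s → (-1.75968,-5.59961) → (-1.76,-5.60)
v6: (-3.5,2) → rotate → (3.44645,-2.09093) → ×s → (5.55740,-3.37163) → (5.56,-3.37)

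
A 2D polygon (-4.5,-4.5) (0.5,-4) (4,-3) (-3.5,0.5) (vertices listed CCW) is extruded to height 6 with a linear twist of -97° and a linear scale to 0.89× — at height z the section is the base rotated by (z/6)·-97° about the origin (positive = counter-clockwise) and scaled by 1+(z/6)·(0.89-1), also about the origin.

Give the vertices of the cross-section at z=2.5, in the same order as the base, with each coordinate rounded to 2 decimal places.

t = z/height = 2.5/6 = 0.416667
s = 1 + (scale-1)·z/height = 1 + (0.89-1)·2.5/6 = 0.954167
θ = twist·z/height = -97°·2.5/6 = -40.4167° = -0.705404 rad
cos θ = 0.761350, sin θ = -0.648341 (intermediates below are computed at full precision and shown rounded to 5 d.p.)
v1: (-4.5,-4.5) → rotate → (-6.34361,-0.50854) → ×s → (-6.05286,-0.48523) → (-6.05,-0.49)
v2: (0.5,-4) → rotate → (-2.21269,-3.36957) → ×s → (-2.11128,-3.21513) → (-2.11,-3.22)
v3: (4,-3) → rotate → (1.10037,-4.87741) → ×s → (1.04994,-4.65387) → (1.05,-4.65)
v4: (-3.5,0.5) → rotate → (-2.34055,2.64987) → ×s → (-2.23328,2.52842) → (-2.23,2.53)

Cross-section at z=2.5: (-6.05,-0.49) (-2.11,-3.22) (1.05,-4.65) (-2.23,2.53)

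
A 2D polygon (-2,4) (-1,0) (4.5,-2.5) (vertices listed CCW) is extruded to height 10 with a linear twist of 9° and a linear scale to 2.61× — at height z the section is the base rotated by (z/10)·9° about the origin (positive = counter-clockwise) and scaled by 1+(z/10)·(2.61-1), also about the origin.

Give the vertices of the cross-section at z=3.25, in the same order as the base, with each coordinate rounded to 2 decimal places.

t = z/height = 3.25/10 = 0.325
s = 1 + (scale-1)·z/height = 1 + (2.61-1)·3.25/10 = 1.523250
θ = twist·z/height = 9°·3.25/10 = 2.9250° = 0.051051 rad
cos θ = 0.998697, sin θ = 0.051029 (intermediates below are computed at full precision and shown rounded to 5 d.p.)
v1: (-2,4) → rotate → (-2.20151,3.89273) → ×s → (-3.35345,5.92960) → (-3.35,5.93)
v2: (-1,0) → rotate → (-0.99870,-0.05103) → ×s → (-1.52127,-0.07773) → (-1.52,-0.08)
v3: (4.5,-2.5) → rotate → (4.62171,-2.26711) → ×s → (7.04002,-3.45338) → (7.04,-3.45)

Cross-section at z=3.25: (-3.35,5.93) (-1.52,-0.08) (7.04,-3.45)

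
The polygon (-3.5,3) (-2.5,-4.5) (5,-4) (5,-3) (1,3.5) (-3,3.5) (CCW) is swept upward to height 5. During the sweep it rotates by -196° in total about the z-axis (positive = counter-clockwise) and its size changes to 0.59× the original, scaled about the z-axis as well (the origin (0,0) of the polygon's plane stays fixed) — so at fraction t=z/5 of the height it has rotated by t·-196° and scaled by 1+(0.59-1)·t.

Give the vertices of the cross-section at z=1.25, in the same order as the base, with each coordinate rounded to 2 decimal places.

Cross-section at z=1.25: (-0.03,4.14) (-4.52,-0.96) (0.23,-5.74) (0.91,-5.15) (2.96,1.38) (0.60,4.09)

t = z/height = 1.25/5 = 0.25
s = 1 + (scale-1)·z/height = 1 + (0.59-1)·1.25/5 = 0.897500
θ = twist·z/height = -196°·1.25/5 = -49.0000° = -0.855211 rad
cos θ = 0.656059, sin θ = -0.754710 (intermediates below are computed at full precision and shown rounded to 5 d.p.)
v1: (-3.5,3) → rotate → (-0.03208,4.60966) → ×s → (-0.02879,4.13717) → (-0.03,4.14)
v2: (-2.5,-4.5) → rotate → (-5.03634,-1.06549) → ×s → (-4.52012,-0.95628) → (-4.52,-0.96)
v3: (5,-4) → rotate → (0.26146,-6.39778) → ×s → (0.23466,-5.74201) → (0.23,-5.74)
v4: (5,-3) → rotate → (1.01617,-5.74172) → ×s → (0.91201,-5.15320) → (0.91,-5.15)
v5: (1,3.5) → rotate → (3.29754,1.54150) → ×s → (2.95954,1.38349) → (2.96,1.38)
v6: (-3,3.5) → rotate → (0.67331,4.56034) → ×s → (0.60429,4.09290) → (0.60,4.09)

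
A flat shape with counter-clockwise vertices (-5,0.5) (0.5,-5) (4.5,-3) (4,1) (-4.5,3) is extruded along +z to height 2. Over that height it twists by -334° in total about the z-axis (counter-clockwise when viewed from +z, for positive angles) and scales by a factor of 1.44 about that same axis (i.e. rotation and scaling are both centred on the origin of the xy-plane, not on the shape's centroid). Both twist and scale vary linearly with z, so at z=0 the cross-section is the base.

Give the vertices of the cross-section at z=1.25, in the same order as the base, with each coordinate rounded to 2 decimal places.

t = z/height = 1.25/2 = 0.625
s = 1 + (scale-1)·z/height = 1 + (1.44-1)·1.25/2 = 1.275000
θ = twist·z/height = -334°·1.25/2 = -208.7500° = -3.643375 rad
cos θ = -0.876727, sin θ = 0.480989 (intermediates below are computed at full precision and shown rounded to 5 d.p.)
v1: (-5,0.5) → rotate → (4.14314,-2.84331) → ×s → (5.28250,-3.62522) → (5.28,-3.63)
v2: (0.5,-5) → rotate → (1.96658,4.62413) → ×s → (2.50739,5.89576) → (2.51,5.90)
v3: (4.5,-3) → rotate → (-2.50230,4.79463) → ×s → (-3.19044,6.11315) → (-3.19,6.11)
v4: (4,1) → rotate → (-3.98790,1.04723) → ×s → (-5.08457,1.33522) → (-5.08,1.34)
v5: (-4.5,3) → rotate → (2.50230,-4.79463) → ×s → (3.19044,-6.11315) → (3.19,-6.11)

Cross-section at z=1.25: (5.28,-3.63) (2.51,5.90) (-3.19,6.11) (-5.08,1.34) (3.19,-6.11)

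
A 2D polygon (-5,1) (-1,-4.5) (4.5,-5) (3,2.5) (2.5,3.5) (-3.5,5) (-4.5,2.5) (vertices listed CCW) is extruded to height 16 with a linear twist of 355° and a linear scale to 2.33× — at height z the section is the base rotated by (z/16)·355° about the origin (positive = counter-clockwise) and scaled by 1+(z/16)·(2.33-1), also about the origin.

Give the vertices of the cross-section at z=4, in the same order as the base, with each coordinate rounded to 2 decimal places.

t = z/height = 4/16 = 0.25
s = 1 + (scale-1)·z/height = 1 + (2.33-1)·4/16 = 1.332500
θ = twist·z/height = 355°·4/16 = 88.7500° = 1.548980 rad
cos θ = 0.021815, sin θ = 0.999762 (intermediates below are computed at full precision and shown rounded to 5 d.p.)
v1: (-5,1) → rotate → (-1.10884,-4.97700) → ×s → (-1.47752,-6.63185) → (-1.48,-6.63)
v2: (-1,-4.5) → rotate → (4.47711,-1.09793) → ×s → (5.96575,-1.46299) → (5.97,-1.46)
v3: (4.5,-5) → rotate → (5.09698,4.38985) → ×s → (6.79172,5.84948) → (6.79,5.85)
v4: (3,2.5) → rotate → (-2.43396,3.05382) → ×s → (-3.24325,4.06922) → (-3.24,4.07)
v5: (2.5,3.5) → rotate → (-3.44463,2.57576) → ×s → (-4.58997,3.43220) → (-4.59,3.43)
v6: (-3.5,5) → rotate → (-5.07516,-3.39009) → ×s → (-6.76265,-4.51730) → (-6.76,-4.52)
v7: (-4.5,2.5) → rotate → (-2.59757,-4.44439) → ×s → (-3.46126,-5.92215) → (-3.46,-5.92)

Cross-section at z=4: (-1.48,-6.63) (5.97,-1.46) (6.79,5.85) (-3.24,4.07) (-4.59,3.43) (-6.76,-4.52) (-3.46,-5.92)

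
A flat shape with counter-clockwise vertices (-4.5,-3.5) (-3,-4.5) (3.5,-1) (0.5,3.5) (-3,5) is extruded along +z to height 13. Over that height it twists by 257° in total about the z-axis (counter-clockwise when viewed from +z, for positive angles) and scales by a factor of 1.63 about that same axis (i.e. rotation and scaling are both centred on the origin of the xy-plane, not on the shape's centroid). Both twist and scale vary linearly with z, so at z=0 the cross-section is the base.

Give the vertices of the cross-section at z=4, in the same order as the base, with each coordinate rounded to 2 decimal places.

Cross-section at z=4: (3.08,-6.07) (4.60,-4.53) (1.96,3.88) (-3.99,1.38) (-6.54,-2.39)

t = z/height = 4/13 = 0.307692
s = 1 + (scale-1)·z/height = 1 + (1.63-1)·4/13 = 1.193846
θ = twist·z/height = 257°·4/13 = 79.0769° = 1.380153 rad
cos θ = 0.189491, sin θ = 0.981882 (intermediates below are computed at full precision and shown rounded to 5 d.p.)
v1: (-4.5,-3.5) → rotate → (2.58388,-5.08169) → ×s → (3.08475,-6.06676) → (3.08,-6.07)
v2: (-3,-4.5) → rotate → (3.85000,-3.79836) → ×s → (4.59631,-4.53465) → (4.60,-4.53)
v3: (3.5,-1) → rotate → (1.64510,3.24710) → ×s → (1.96400,3.87654) → (1.96,3.88)
v4: (0.5,3.5) → rotate → (-3.34184,1.15416) → ×s → (-3.98965,1.37789) → (-3.99,1.38)
v5: (-3,5) → rotate → (-5.47789,-1.99819) → ×s → (-6.53975,-2.38553) → (-6.54,-2.39)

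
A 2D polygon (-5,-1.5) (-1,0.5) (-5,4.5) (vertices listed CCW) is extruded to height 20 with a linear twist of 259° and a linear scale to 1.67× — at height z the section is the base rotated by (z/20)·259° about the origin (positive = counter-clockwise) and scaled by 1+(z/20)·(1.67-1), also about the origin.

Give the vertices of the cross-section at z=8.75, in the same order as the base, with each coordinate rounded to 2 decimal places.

t = z/height = 8.75/20 = 0.4375
s = 1 + (scale-1)·z/height = 1 + (1.67-1)·8.75/20 = 1.293125
θ = twist·z/height = 259°·8.75/20 = 113.3125° = 1.977676 rad
cos θ = -0.395746, sin θ = 0.918360 (intermediates below are computed at full precision and shown rounded to 5 d.p.)
v1: (-5,-1.5) → rotate → (3.35627,-3.99818) → ×s → (4.34008,-5.17015) → (4.34,-5.17)
v2: (-1,0.5) → rotate → (-0.06343,-1.11623) → ×s → (-0.08203,-1.44343) → (-0.08,-1.44)
v3: (-5,4.5) → rotate → (-2.15389,-6.37266) → ×s → (-2.78525,-8.24064) → (-2.79,-8.24)

Cross-section at z=8.75: (4.34,-5.17) (-0.08,-1.44) (-2.79,-8.24)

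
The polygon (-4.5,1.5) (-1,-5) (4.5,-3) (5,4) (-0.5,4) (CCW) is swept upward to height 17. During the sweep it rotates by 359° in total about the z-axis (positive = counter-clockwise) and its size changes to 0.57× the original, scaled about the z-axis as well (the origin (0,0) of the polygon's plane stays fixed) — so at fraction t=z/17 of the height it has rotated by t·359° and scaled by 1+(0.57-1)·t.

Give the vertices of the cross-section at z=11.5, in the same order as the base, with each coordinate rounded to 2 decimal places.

t = z/height = 11.5/17 = 0.676471
s = 1 + (scale-1)·z/height = 1 + (0.57-1)·11.5/17 = 0.709118
θ = twist·z/height = 359°·11.5/17 = 242.8529° = 4.238583 rad
cos θ = -0.456276, sin θ = -0.889838 (intermediates below are computed at full precision and shown rounded to 5 d.p.)
v1: (-4.5,1.5) → rotate → (3.38800,3.31986) → ×s → (2.40249,2.35417) → (2.40,2.35)
v2: (-1,-5) → rotate → (-3.99292,3.17122) → ×s → (-2.83145,2.24877) → (-2.83,2.25)
v3: (4.5,-3) → rotate → (-4.72276,-2.63544) → ×s → (-3.34899,-1.86884) → (-3.35,-1.87)
v4: (5,4) → rotate → (1.27797,-6.27430) → ×s → (0.90623,-4.44921) → (0.91,-4.45)
v5: (-0.5,4) → rotate → (3.78749,-1.38018) → ×s → (2.68578,-0.97871) → (2.69,-0.98)

Cross-section at z=11.5: (2.40,2.35) (-2.83,2.25) (-3.35,-1.87) (0.91,-4.45) (2.69,-0.98)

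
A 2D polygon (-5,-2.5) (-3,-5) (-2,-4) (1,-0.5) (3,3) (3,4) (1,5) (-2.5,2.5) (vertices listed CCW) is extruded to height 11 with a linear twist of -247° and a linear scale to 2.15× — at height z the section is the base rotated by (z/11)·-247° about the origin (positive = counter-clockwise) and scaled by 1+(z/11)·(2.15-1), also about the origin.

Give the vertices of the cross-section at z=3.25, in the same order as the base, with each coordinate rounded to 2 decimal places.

Cross-section at z=3.25: (-5.16,5.42) (-7.58,1.88) (-5.91,0.99) (-0.25,-1.48) (5.02,-2.67) (6.30,-2.27) (6.80,0.68) (2.22,4.18)

t = z/height = 3.25/11 = 0.295455
s = 1 + (scale-1)·z/height = 1 + (2.15-1)·3.25/11 = 1.339773
θ = twist·z/height = -247°·3.25/11 = -72.9773° = -1.273694 rad
cos θ = 0.292751, sin θ = -0.956189 (intermediates below are computed at full precision and shown rounded to 5 d.p.)
v1: (-5,-2.5) → rotate → (-3.85423,4.04907) → ×s → (-5.16379,5.42483) → (-5.16,5.42)
v2: (-3,-5) → rotate → (-5.65920,1.40481) → ×s → (-7.58204,1.88213) → (-7.58,1.88)
v3: (-2,-4) → rotate → (-4.41026,0.74137) → ×s → (-5.90874,0.99327) → (-5.91,0.99)
v4: (1,-0.5) → rotate → (-0.18534,-1.10256) → ×s → (-0.24832,-1.47719) → (-0.25,-1.48)
v5: (3,3) → rotate → (3.74682,-1.99031) → ×s → (5.01989,-2.66657) → (5.02,-2.67)
v6: (3,4) → rotate → (4.70301,-1.69756) → ×s → (6.30096,-2.27435) → (6.30,-2.27)
v7: (1,5) → rotate → (5.07369,0.50757) → ×s → (6.79760,0.68002) → (6.80,0.68)
v8: (-2.5,2.5) → rotate → (1.65859,3.12235) → ×s → (2.22214,4.18324) → (2.22,4.18)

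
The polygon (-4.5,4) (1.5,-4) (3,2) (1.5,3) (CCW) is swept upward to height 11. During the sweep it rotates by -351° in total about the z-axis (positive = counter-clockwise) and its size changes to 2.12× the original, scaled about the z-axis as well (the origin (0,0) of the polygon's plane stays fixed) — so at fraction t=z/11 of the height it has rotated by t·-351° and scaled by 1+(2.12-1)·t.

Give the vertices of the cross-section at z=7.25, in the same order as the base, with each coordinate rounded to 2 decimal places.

t = z/height = 7.25/11 = 0.659091
s = 1 + (scale-1)·z/height = 1 + (2.12-1)·7.25/11 = 1.738182
θ = twist·z/height = -351°·7.25/11 = -231.3409° = -4.037661 rad
cos θ = -0.624685, sin θ = 0.780877 (intermediates below are computed at full precision and shown rounded to 5 d.p.)
v1: (-4.5,4) → rotate → (-0.31242,-6.01269) → ×s → (-0.54305,-10.45114) → (-0.54,-10.45)
v2: (1.5,-4) → rotate → (2.18648,3.67006) → ×s → (3.80050,6.37922) → (3.80,6.38)
v3: (3,2) → rotate → (-3.43581,1.09326) → ×s → (-5.97206,1.90028) → (-5.97,1.90)
v4: (1.5,3) → rotate → (-3.27966,-0.70274) → ×s → (-5.70064,-1.22149) → (-5.70,-1.22)

Cross-section at z=7.25: (-0.54,-10.45) (3.80,6.38) (-5.97,1.90) (-5.70,-1.22)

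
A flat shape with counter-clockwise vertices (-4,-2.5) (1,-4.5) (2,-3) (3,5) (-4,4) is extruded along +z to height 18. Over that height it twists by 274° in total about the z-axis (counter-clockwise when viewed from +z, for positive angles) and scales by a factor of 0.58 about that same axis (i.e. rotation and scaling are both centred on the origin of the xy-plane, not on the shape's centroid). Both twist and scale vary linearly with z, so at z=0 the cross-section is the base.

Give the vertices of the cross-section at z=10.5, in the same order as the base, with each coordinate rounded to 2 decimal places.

t = z/height = 10.5/18 = 0.583333
s = 1 + (scale-1)·z/height = 1 + (0.58-1)·10.5/18 = 0.755000
θ = twist·z/height = 274°·10.5/18 = 159.8333° = 2.789618 rad
cos θ = -0.938694, sin θ = 0.344752 (intermediates below are computed at full precision and shown rounded to 5 d.p.)
v1: (-4,-2.5) → rotate → (4.61666,0.96773) → ×s → (3.48557,0.73063) → (3.49,0.73)
v2: (1,-4.5) → rotate → (0.61269,4.56887) → ×s → (0.46258,3.44950) → (0.46,3.45)
v3: (2,-3) → rotate → (-0.84313,3.50559) → ×s → (-0.63656,2.64672) → (-0.64,2.65)
v4: (3,5) → rotate → (-4.53984,-3.65921) → ×s → (-3.42758,-2.76271) → (-3.43,-2.76)
v5: (-4,4) → rotate → (2.37577,-5.13378) → ×s → (1.79370,-3.87601) → (1.79,-3.88)

Cross-section at z=10.5: (3.49,0.73) (0.46,3.45) (-0.64,2.65) (-3.43,-2.76) (1.79,-3.88)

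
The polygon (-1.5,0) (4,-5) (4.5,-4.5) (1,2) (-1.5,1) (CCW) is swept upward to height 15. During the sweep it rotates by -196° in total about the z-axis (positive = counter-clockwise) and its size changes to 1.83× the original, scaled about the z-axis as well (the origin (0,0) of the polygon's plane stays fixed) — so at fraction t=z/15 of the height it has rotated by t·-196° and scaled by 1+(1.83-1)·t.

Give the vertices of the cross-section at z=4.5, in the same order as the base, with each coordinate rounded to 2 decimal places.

t = z/height = 4.5/15 = 0.3
s = 1 + (scale-1)·z/height = 1 + (1.83-1)·4.5/15 = 1.249000
θ = twist·z/height = -196°·4.5/15 = -58.8000° = -1.026254 rad
cos θ = 0.518027, sin θ = -0.855364 (intermediates below are computed at full precision and shown rounded to 5 d.p.)
v1: (-1.5,0) → rotate → (-0.77704,1.28305) → ×s → (-0.97052,1.60252) → (-0.97,1.60)
v2: (4,-5) → rotate → (-2.20471,-6.01159) → ×s → (-2.75369,-7.50848) → (-2.75,-7.51)
v3: (4.5,-4.5) → rotate → (-1.51802,-6.18026) → ×s → (-1.89600,-7.71915) → (-1.90,-7.72)
v4: (1,2) → rotate → (2.22876,0.18069) → ×s → (2.78372,0.22568) → (2.78,0.23)
v5: (-1.5,1) → rotate → (0.07832,1.80107) → ×s → (0.09783,2.24954) → (0.10,2.25)

Cross-section at z=4.5: (-0.97,1.60) (-2.75,-7.51) (-1.90,-7.72) (2.78,0.23) (0.10,2.25)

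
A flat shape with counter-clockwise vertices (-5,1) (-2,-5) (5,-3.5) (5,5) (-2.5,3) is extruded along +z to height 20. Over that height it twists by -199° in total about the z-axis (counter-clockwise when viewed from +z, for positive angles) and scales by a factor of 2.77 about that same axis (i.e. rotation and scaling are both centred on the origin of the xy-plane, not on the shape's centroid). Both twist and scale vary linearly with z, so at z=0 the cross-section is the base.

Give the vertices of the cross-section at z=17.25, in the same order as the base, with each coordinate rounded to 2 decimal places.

Cross-section at z=17.25: (12.87,-0.66) (3.16,13.23) (-13.78,6.91) (-10.66,-14.34) (7.35,-6.58)

t = z/height = 17.25/20 = 0.8625
s = 1 + (scale-1)·z/height = 1 + (2.77-1)·17.25/20 = 2.526625
θ = twist·z/height = -199°·17.25/20 = -171.6375° = -2.995639 rad
cos θ = -0.989368, sin θ = -0.145436 (intermediates below are computed at full precision and shown rounded to 5 d.p.)
v1: (-5,1) → rotate → (5.09227,-0.26219) → ×s → (12.86627,-0.66246) → (12.87,-0.66)
v2: (-2,-5) → rotate → (1.25156,5.23771) → ×s → (3.16222,13.23373) → (3.16,13.23)
v3: (5,-3.5) → rotate → (-5.45586,2.73561) → ×s → (-13.78492,6.91186) → (-13.78,6.91)
v4: (5,5) → rotate → (-4.21966,-5.67402) → ×s → (-10.66150,-14.33611) → (-10.66,-14.34)
v5: (-2.5,3) → rotate → (2.90973,-2.60451) → ×s → (7.35179,-6.58063) → (7.35,-6.58)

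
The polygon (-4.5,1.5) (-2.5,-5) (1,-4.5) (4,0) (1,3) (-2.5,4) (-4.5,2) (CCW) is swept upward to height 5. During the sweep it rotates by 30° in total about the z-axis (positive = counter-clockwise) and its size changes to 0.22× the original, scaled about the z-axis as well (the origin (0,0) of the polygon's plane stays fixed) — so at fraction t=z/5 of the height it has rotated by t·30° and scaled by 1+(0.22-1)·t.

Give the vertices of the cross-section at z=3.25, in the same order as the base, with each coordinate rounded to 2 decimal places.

t = z/height = 3.25/5 = 0.65
s = 1 + (scale-1)·z/height = 1 + (0.22-1)·3.25/5 = 0.493000
θ = twist·z/height = 30°·3.25/5 = 19.5000° = 0.340339 rad
cos θ = 0.942641, sin θ = 0.333807 (intermediates below are computed at full precision and shown rounded to 5 d.p.)
v1: (-4.5,1.5) → rotate → (-4.74260,-0.08817) → ×s → (-2.33810,-0.04347) → (-2.34,-0.04)
v2: (-2.5,-5) → rotate → (-0.68757,-5.54772) → ×s → (-0.33897,-2.73503) → (-0.34,-2.74)
v3: (1,-4.5) → rotate → (2.44477,-3.90808) → ×s → (1.20527,-1.92668) → (1.21,-1.93)
v4: (4,0) → rotate → (3.77057,1.33523) → ×s → (1.85889,0.65827) → (1.86,0.66)
v5: (1,3) → rotate → (-0.05878,3.16173) → ×s → (-0.02898,1.55873) → (-0.03,1.56)
v6: (-2.5,4) → rotate → (-3.69183,2.93605) → ×s → (-1.82007,1.44747) → (-1.82,1.45)
v7: (-4.5,2) → rotate → (-4.90950,0.38315) → ×s → (-2.42038,0.18889) → (-2.42,0.19)

Cross-section at z=3.25: (-2.34,-0.04) (-0.34,-2.74) (1.21,-1.93) (1.86,0.66) (-0.03,1.56) (-1.82,1.45) (-2.42,0.19)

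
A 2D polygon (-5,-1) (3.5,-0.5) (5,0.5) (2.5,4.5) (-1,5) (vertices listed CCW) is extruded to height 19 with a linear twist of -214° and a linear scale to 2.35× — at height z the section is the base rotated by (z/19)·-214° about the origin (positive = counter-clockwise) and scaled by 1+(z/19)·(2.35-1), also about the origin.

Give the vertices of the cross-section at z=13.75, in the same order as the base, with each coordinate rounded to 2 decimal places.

Cross-section at z=13.75: (8.11,5.99) (-6.68,-2.04) (-8.53,-5.09) (-0.70,-10.15) (5.99,-8.11)

t = z/height = 13.75/19 = 0.723684
s = 1 + (scale-1)·z/height = 1 + (2.35-1)·13.75/19 = 1.976974
θ = twist·z/height = -214°·13.75/19 = -154.8684° = -2.702964 rad
cos θ = -0.905335, sin θ = -0.424698 (intermediates below are computed at full precision and shown rounded to 5 d.p.)
v1: (-5,-1) → rotate → (4.10198,3.02883) → ×s → (8.10950,5.98791) → (8.11,5.99)
v2: (3.5,-0.5) → rotate → (-3.38102,-1.03378) → ×s → (-6.68419,-2.04375) → (-6.68,-2.04)
v3: (5,0.5) → rotate → (-4.31433,-2.57616) → ×s → (-8.52931,-5.09300) → (-8.53,-5.09)
v4: (2.5,4.5) → rotate → (-0.35219,-5.13575) → ×s → (-0.69628,-10.15325) → (-0.70,-10.15)
v5: (-1,5) → rotate → (3.02883,-4.10198) → ×s → (5.98791,-8.10950) → (5.99,-8.11)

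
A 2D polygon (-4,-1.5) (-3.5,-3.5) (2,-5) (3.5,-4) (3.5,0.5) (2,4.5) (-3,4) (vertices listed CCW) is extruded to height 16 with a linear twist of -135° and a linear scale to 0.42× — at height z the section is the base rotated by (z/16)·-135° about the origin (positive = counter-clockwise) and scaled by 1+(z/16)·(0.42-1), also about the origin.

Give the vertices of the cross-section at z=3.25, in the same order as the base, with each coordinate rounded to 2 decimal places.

t = z/height = 3.25/16 = 0.203125
s = 1 + (scale-1)·z/height = 1 + (0.42-1)·3.25/16 = 0.882188
θ = twist·z/height = -135°·3.25/16 = -27.4219° = -0.478602 rad
cos θ = 0.887640, sin θ = -0.460539 (intermediates below are computed at full precision and shown rounded to 5 d.p.)
v1: (-4,-1.5) → rotate → (-4.24137,0.51070) → ×s → (-3.74168,0.45053) → (-3.74,0.45)
v2: (-3.5,-3.5) → rotate → (-4.71862,-1.49485) → ×s → (-4.16271,-1.31874) → (-4.16,-1.32)
v3: (2,-5) → rotate → (-0.52741,-5.35928) → ×s → (-0.46528,-4.72789) → (-0.47,-4.73)
v4: (3.5,-4) → rotate → (1.26458,-5.16244) → ×s → (1.11560,-4.55424) → (1.12,-4.55)
v5: (3.5,0.5) → rotate → (3.33701,-1.16807) → ×s → (2.94387,-1.03045) → (2.94,-1.03)
v6: (2,4.5) → rotate → (3.84770,3.07330) → ×s → (3.39440,2.71123) → (3.39,2.71)
v7: (-3,4) → rotate → (-0.82076,4.93217) → ×s → (-0.72407,4.35110) → (-0.72,4.35)

Cross-section at z=3.25: (-3.74,0.45) (-4.16,-1.32) (-0.47,-4.73) (1.12,-4.55) (2.94,-1.03) (3.39,2.71) (-0.72,4.35)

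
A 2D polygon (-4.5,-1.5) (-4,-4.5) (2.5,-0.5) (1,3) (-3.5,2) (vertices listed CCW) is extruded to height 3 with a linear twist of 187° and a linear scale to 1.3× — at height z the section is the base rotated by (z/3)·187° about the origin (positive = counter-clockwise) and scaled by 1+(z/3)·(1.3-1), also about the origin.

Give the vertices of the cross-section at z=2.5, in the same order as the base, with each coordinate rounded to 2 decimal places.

Cross-section at z=2.5: (5.90,-0.59) (6.86,3.09) (-2.60,1.85) (-2.68,-2.91) (2.97,-4.07)

t = z/height = 2.5/3 = 0.833333
s = 1 + (scale-1)·z/height = 1 + (1.3-1)·2.5/3 = 1.250000
θ = twist·z/height = 187°·2.5/3 = 155.8333° = 2.719805 rad
cos θ = -0.912358, sin θ = 0.409392 (intermediates below are computed at full precision and shown rounded to 5 d.p.)
v1: (-4.5,-1.5) → rotate → (4.71970,-0.47373) → ×s → (5.89963,-0.59216) → (5.90,-0.59)
v2: (-4,-4.5) → rotate → (5.49170,2.46804) → ×s → (6.86462,3.08505) → (6.86,3.09)
v3: (2.5,-0.5) → rotate → (-2.07620,1.47966) → ×s → (-2.59525,1.84958) → (-2.60,1.85)
v4: (1,3) → rotate → (-2.14054,-2.32768) → ×s → (-2.67567,-2.90960) → (-2.68,-2.91)
v5: (-3.5,2) → rotate → (2.37447,-3.25759) → ×s → (2.96809,-4.07199) → (2.97,-4.07)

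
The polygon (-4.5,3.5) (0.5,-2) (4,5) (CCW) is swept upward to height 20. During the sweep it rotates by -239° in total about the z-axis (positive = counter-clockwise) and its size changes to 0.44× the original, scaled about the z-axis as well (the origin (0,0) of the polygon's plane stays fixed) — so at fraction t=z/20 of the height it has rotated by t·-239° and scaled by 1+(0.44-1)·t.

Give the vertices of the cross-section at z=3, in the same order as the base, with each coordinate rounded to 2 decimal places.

Cross-section at z=3: (-1.46,5.01) (-0.70,-1.75) (5.65,1.57)

t = z/height = 3/20 = 0.15
s = 1 + (scale-1)·z/height = 1 + (0.44-1)·3/20 = 0.916000
θ = twist·z/height = -239°·3/20 = -35.8500° = -0.625701 rad
cos θ = 0.810553, sin θ = -0.585665 (intermediates below are computed at full precision and shown rounded to 5 d.p.)
v1: (-4.5,3.5) → rotate → (-1.59766,5.47243) → ×s → (-1.46346,5.01275) → (-1.46,5.01)
v2: (0.5,-2) → rotate → (-0.76605,-1.91394) → ×s → (-0.70171,-1.75317) → (-0.70,-1.75)
v3: (4,5) → rotate → (6.17054,1.71010) → ×s → (5.65221,1.56646) → (5.65,1.57)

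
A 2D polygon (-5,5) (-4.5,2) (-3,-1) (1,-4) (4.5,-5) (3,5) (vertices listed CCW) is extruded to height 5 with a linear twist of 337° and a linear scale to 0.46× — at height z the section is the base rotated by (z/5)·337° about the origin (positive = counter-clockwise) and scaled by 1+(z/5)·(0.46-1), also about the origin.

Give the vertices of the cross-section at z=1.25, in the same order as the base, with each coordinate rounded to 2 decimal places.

t = z/height = 1.25/5 = 0.25
s = 1 + (scale-1)·z/height = 1 + (0.46-1)·1.25/5 = 0.865000
θ = twist·z/height = 337°·1.25/5 = 84.2500° = 1.470440 rad
cos θ = 0.100188, sin θ = 0.994969 (intermediates below are computed at full precision and shown rounded to 5 d.p.)
v1: (-5,5) → rotate → (-5.47578,-4.47390) → ×s → (-4.73655,-3.86993) → (-4.74,-3.87)
v2: (-4.5,2) → rotate → (-2.44078,-4.27698) → ×s → (-2.11128,-3.69959) → (-2.11,-3.70)
v3: (-3,-1) → rotate → (0.69440,-3.08509) → ×s → (0.60066,-2.66861) → (0.60,-2.67)
v4: (1,-4) → rotate → (4.08006,0.59422) → ×s → (3.52925,0.51400) → (3.53,0.51)
v5: (4.5,-5) → rotate → (5.42569,3.97642) → ×s → (4.69322,3.43960) → (4.69,3.44)
v6: (3,5) → rotate → (-4.67428,3.48585) → ×s → (-4.04325,3.01526) → (-4.04,3.02)

Cross-section at z=1.25: (-4.74,-3.87) (-2.11,-3.70) (0.60,-2.67) (3.53,0.51) (4.69,3.44) (-4.04,3.02)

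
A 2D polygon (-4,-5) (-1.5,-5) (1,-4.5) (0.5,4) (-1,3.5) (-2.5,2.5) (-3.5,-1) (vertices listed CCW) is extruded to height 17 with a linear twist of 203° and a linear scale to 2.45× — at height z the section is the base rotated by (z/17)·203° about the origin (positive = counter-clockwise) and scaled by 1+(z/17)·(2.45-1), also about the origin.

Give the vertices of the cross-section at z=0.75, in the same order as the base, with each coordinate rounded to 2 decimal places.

t = z/height = 0.75/17 = 0.0441176
s = 1 + (scale-1)·z/height = 1 + (2.45-1)·0.75/17 = 1.063971
θ = twist·z/height = 203°·0.75/17 = 8.9559° = 0.156310 rad
cos θ = 0.987809, sin θ = 0.155674 (intermediates below are computed at full precision and shown rounded to 5 d.p.)
v1: (-4,-5) → rotate → (-3.17286,-5.56174) → ×s → (-3.37583,-5.91753) → (-3.38,-5.92)
v2: (-1.5,-5) → rotate → (-0.70334,-5.17255) → ×s → (-0.74834,-5.50344) → (-0.75,-5.50)
v3: (1,-4.5) → rotate → (1.68834,-4.28946) → ×s → (1.79635,-4.56386) → (1.80,-4.56)
v4: (0.5,4) → rotate → (-0.12879,4.02907) → ×s → (-0.13703,4.28681) → (-0.14,4.29)
v5: (-1,3.5) → rotate → (-1.53267,3.30166) → ×s → (-1.63071,3.51286) → (-1.63,3.51)
v6: (-2.5,2.5) → rotate → (-2.85871,2.08034) → ×s → (-3.04158,2.21342) → (-3.04,2.21)
v7: (-3.5,-1) → rotate → (-3.30166,-1.53267) → ×s → (-3.51286,-1.63071) → (-3.51,-1.63)

Cross-section at z=0.75: (-3.38,-5.92) (-0.75,-5.50) (1.80,-4.56) (-0.14,4.29) (-1.63,3.51) (-3.04,2.21) (-3.51,-1.63)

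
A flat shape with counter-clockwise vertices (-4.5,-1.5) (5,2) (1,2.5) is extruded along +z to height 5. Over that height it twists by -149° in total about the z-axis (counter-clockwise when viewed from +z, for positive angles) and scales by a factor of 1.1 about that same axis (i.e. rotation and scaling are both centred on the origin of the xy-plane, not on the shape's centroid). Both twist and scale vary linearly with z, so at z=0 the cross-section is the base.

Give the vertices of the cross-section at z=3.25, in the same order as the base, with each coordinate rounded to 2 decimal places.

Cross-section at z=3.25: (-1.01,4.95) (1.48,-5.54) (2.52,-1.37)

t = z/height = 3.25/5 = 0.65
s = 1 + (scale-1)·z/height = 1 + (1.1-1)·3.25/5 = 1.065000
θ = twist·z/height = -149°·3.25/5 = -96.8500° = -1.690351 rad
cos θ = -0.119270, sin θ = -0.992862 (intermediates below are computed at full precision and shown rounded to 5 d.p.)
v1: (-4.5,-1.5) → rotate → (-0.95258,4.64678) → ×s → (-1.01449,4.94882) → (-1.01,4.95)
v2: (5,2) → rotate → (1.38937,-5.20285) → ×s → (1.47968,-5.54104) → (1.48,-5.54)
v3: (1,2.5) → rotate → (2.36288,-1.29104) → ×s → (2.51647,-1.37496) → (2.52,-1.37)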